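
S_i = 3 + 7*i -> [3, 10, 17, 24, 31]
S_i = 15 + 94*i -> [15, 109, 203, 297, 391]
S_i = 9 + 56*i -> [9, 65, 121, 177, 233]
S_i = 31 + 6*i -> [31, 37, 43, 49, 55]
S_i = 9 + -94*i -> [9, -85, -179, -273, -367]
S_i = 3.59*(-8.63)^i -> [3.59, -30.98, 267.37, -2307.42, 19913.04]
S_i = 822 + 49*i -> [822, 871, 920, 969, 1018]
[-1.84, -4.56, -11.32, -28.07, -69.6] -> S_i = -1.84*2.48^i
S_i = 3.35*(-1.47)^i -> [3.35, -4.92, 7.24, -10.64, 15.64]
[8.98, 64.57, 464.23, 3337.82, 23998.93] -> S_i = 8.98*7.19^i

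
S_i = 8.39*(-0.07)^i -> [8.39, -0.59, 0.04, -0.0, 0.0]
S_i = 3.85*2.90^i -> [3.85, 11.16, 32.38, 93.9, 272.3]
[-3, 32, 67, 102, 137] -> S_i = -3 + 35*i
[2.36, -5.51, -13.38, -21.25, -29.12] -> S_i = 2.36 + -7.87*i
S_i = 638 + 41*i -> [638, 679, 720, 761, 802]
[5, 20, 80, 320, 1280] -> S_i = 5*4^i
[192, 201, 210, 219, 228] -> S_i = 192 + 9*i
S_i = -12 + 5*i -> [-12, -7, -2, 3, 8]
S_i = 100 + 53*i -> [100, 153, 206, 259, 312]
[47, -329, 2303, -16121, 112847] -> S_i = 47*-7^i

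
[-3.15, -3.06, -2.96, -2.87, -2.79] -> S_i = -3.15*0.97^i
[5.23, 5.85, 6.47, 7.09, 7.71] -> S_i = 5.23 + 0.62*i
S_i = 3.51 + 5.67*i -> [3.51, 9.18, 14.85, 20.52, 26.19]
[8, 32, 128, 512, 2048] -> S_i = 8*4^i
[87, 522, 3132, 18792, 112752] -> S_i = 87*6^i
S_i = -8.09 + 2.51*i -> [-8.09, -5.58, -3.07, -0.56, 1.95]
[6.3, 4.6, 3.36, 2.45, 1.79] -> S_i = 6.30*0.73^i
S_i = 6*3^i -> [6, 18, 54, 162, 486]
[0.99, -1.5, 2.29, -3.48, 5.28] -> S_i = 0.99*(-1.52)^i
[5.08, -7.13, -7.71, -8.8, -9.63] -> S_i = Random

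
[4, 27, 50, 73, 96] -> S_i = 4 + 23*i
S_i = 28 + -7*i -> [28, 21, 14, 7, 0]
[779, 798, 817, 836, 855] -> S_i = 779 + 19*i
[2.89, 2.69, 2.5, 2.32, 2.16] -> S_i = 2.89*0.93^i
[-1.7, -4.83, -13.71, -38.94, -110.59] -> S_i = -1.70*2.84^i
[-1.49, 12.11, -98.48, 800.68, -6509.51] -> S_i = -1.49*(-8.13)^i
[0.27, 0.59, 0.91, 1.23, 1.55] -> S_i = 0.27 + 0.32*i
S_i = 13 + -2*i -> [13, 11, 9, 7, 5]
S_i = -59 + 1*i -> [-59, -58, -57, -56, -55]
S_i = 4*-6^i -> [4, -24, 144, -864, 5184]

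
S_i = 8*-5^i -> [8, -40, 200, -1000, 5000]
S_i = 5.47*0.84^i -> [5.47, 4.59, 3.86, 3.24, 2.72]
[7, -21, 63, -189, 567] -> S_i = 7*-3^i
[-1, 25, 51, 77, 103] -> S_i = -1 + 26*i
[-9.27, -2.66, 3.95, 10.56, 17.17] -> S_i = -9.27 + 6.61*i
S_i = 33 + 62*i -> [33, 95, 157, 219, 281]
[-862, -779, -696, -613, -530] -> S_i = -862 + 83*i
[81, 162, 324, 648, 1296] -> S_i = 81*2^i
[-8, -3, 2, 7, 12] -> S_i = -8 + 5*i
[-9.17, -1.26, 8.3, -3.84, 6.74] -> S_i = Random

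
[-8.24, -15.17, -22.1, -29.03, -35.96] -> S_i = -8.24 + -6.93*i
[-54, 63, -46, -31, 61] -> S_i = Random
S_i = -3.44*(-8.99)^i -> [-3.44, 30.93, -278.02, 2499.41, -22469.7]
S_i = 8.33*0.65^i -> [8.33, 5.41, 3.52, 2.29, 1.49]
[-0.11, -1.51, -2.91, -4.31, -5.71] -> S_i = -0.11 + -1.40*i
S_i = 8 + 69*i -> [8, 77, 146, 215, 284]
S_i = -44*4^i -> [-44, -176, -704, -2816, -11264]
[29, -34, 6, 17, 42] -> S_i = Random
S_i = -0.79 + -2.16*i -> [-0.79, -2.95, -5.11, -7.27, -9.43]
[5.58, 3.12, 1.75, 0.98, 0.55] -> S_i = 5.58*0.56^i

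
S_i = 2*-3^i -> [2, -6, 18, -54, 162]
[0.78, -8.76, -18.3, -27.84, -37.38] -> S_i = 0.78 + -9.54*i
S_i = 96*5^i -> [96, 480, 2400, 12000, 60000]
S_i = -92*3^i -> [-92, -276, -828, -2484, -7452]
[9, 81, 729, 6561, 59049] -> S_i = 9*9^i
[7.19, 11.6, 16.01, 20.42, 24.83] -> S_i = 7.19 + 4.41*i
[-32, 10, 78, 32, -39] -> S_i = Random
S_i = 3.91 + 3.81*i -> [3.91, 7.72, 11.53, 15.34, 19.15]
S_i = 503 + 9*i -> [503, 512, 521, 530, 539]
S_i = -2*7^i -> [-2, -14, -98, -686, -4802]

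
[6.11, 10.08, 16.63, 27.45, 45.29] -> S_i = 6.11*1.65^i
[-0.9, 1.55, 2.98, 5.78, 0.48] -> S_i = Random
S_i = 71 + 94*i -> [71, 165, 259, 353, 447]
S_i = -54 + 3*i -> [-54, -51, -48, -45, -42]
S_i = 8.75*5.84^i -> [8.75, 51.1, 298.42, 1742.8, 10177.93]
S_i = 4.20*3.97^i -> [4.2, 16.67, 66.2, 262.8, 1043.31]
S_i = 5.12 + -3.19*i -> [5.12, 1.93, -1.26, -4.45, -7.64]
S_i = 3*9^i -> [3, 27, 243, 2187, 19683]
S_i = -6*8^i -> [-6, -48, -384, -3072, -24576]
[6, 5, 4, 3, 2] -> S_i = 6 + -1*i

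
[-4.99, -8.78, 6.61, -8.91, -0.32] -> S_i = Random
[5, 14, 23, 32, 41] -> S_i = 5 + 9*i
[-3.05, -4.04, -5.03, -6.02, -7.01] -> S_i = -3.05 + -0.99*i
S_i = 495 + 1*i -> [495, 496, 497, 498, 499]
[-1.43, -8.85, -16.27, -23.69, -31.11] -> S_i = -1.43 + -7.42*i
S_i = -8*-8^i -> [-8, 64, -512, 4096, -32768]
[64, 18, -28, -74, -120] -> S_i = 64 + -46*i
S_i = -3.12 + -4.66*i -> [-3.12, -7.78, -12.44, -17.1, -21.76]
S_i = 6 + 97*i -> [6, 103, 200, 297, 394]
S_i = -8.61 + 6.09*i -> [-8.61, -2.52, 3.57, 9.66, 15.75]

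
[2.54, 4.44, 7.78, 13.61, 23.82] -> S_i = 2.54*1.75^i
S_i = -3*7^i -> [-3, -21, -147, -1029, -7203]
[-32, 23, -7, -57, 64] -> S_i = Random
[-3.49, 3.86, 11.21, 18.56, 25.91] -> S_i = -3.49 + 7.35*i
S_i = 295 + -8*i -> [295, 287, 279, 271, 263]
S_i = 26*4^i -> [26, 104, 416, 1664, 6656]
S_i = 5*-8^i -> [5, -40, 320, -2560, 20480]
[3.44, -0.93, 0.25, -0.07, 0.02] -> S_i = 3.44*(-0.27)^i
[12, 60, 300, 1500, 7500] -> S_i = 12*5^i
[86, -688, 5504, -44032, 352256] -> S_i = 86*-8^i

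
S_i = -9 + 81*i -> [-9, 72, 153, 234, 315]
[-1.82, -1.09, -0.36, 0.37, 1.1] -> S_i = -1.82 + 0.73*i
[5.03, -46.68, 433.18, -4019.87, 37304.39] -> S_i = 5.03*(-9.28)^i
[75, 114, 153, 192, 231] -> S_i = 75 + 39*i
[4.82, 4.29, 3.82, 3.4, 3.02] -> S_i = 4.82*0.89^i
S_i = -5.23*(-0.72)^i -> [-5.23, 3.77, -2.71, 1.95, -1.41]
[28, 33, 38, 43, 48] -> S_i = 28 + 5*i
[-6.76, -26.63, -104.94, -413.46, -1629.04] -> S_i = -6.76*3.94^i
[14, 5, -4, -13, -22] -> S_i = 14 + -9*i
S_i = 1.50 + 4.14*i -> [1.5, 5.64, 9.78, 13.92, 18.06]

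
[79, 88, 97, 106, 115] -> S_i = 79 + 9*i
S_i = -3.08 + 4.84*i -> [-3.08, 1.76, 6.6, 11.44, 16.28]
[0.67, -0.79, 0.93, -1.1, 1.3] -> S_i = 0.67*(-1.18)^i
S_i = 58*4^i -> [58, 232, 928, 3712, 14848]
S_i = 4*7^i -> [4, 28, 196, 1372, 9604]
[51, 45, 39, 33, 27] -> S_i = 51 + -6*i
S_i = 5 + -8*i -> [5, -3, -11, -19, -27]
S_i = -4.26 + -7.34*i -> [-4.26, -11.6, -18.94, -26.28, -33.62]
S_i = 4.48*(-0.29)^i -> [4.48, -1.3, 0.38, -0.11, 0.03]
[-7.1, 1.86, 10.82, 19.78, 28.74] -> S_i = -7.10 + 8.96*i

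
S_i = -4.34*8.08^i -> [-4.34, -35.07, -283.34, -2289.41, -18498.44]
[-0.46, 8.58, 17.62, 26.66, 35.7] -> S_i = -0.46 + 9.04*i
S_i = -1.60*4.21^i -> [-1.6, -6.74, -28.36, -119.39, -502.63]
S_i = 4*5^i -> [4, 20, 100, 500, 2500]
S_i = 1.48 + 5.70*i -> [1.48, 7.18, 12.88, 18.58, 24.28]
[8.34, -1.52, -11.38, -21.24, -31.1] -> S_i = 8.34 + -9.86*i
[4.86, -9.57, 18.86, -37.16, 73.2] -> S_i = 4.86*(-1.97)^i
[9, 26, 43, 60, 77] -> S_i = 9 + 17*i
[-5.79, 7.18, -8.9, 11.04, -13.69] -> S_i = -5.79*(-1.24)^i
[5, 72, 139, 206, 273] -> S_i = 5 + 67*i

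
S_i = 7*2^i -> [7, 14, 28, 56, 112]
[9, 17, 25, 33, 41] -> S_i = 9 + 8*i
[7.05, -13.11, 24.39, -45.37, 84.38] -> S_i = 7.05*(-1.86)^i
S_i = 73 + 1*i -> [73, 74, 75, 76, 77]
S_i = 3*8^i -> [3, 24, 192, 1536, 12288]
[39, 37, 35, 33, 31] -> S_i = 39 + -2*i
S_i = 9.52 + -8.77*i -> [9.52, 0.75, -8.02, -16.79, -25.56]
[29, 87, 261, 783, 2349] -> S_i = 29*3^i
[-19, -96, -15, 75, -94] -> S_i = Random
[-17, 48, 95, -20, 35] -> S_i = Random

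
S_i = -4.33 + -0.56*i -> [-4.33, -4.89, -5.45, -6.01, -6.57]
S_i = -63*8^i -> [-63, -504, -4032, -32256, -258048]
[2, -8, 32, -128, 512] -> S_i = 2*-4^i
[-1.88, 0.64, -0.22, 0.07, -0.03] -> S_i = -1.88*(-0.34)^i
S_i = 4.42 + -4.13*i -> [4.42, 0.29, -3.84, -7.97, -12.1]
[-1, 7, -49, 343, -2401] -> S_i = -1*-7^i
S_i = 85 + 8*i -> [85, 93, 101, 109, 117]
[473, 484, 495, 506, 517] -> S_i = 473 + 11*i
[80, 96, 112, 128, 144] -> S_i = 80 + 16*i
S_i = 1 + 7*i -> [1, 8, 15, 22, 29]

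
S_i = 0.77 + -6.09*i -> [0.77, -5.32, -11.41, -17.5, -23.59]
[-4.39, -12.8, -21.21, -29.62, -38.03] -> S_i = -4.39 + -8.41*i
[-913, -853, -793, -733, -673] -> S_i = -913 + 60*i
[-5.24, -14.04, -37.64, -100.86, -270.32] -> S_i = -5.24*2.68^i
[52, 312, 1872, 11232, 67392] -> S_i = 52*6^i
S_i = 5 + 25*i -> [5, 30, 55, 80, 105]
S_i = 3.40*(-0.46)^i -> [3.4, -1.56, 0.72, -0.33, 0.15]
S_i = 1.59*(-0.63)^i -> [1.59, -1.0, 0.63, -0.4, 0.25]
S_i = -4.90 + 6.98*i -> [-4.9, 2.08, 9.06, 16.04, 23.02]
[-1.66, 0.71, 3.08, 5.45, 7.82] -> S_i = -1.66 + 2.37*i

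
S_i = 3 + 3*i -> [3, 6, 9, 12, 15]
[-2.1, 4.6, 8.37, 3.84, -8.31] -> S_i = Random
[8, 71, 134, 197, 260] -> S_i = 8 + 63*i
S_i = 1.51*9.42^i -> [1.51, 14.22, 133.99, 1262.2, 11889.96]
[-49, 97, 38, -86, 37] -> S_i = Random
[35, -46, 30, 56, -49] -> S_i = Random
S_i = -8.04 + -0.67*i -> [-8.04, -8.71, -9.38, -10.05, -10.72]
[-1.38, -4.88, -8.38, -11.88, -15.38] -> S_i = -1.38 + -3.50*i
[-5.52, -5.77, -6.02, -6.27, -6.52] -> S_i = -5.52 + -0.25*i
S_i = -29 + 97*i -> [-29, 68, 165, 262, 359]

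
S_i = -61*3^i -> [-61, -183, -549, -1647, -4941]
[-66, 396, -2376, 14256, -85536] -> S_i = -66*-6^i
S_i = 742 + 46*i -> [742, 788, 834, 880, 926]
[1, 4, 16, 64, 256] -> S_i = 1*4^i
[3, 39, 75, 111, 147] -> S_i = 3 + 36*i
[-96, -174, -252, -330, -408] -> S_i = -96 + -78*i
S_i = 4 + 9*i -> [4, 13, 22, 31, 40]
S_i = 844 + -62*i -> [844, 782, 720, 658, 596]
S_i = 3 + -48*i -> [3, -45, -93, -141, -189]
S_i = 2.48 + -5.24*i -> [2.48, -2.76, -8.0, -13.24, -18.48]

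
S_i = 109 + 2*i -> [109, 111, 113, 115, 117]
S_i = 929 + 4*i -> [929, 933, 937, 941, 945]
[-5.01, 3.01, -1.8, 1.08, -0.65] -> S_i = -5.01*(-0.60)^i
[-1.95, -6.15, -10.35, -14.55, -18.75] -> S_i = -1.95 + -4.20*i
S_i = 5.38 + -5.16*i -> [5.38, 0.22, -4.94, -10.1, -15.26]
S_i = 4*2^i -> [4, 8, 16, 32, 64]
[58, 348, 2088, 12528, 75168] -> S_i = 58*6^i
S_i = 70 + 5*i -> [70, 75, 80, 85, 90]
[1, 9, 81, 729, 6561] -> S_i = 1*9^i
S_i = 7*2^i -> [7, 14, 28, 56, 112]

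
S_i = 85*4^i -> [85, 340, 1360, 5440, 21760]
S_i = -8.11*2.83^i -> [-8.11, -22.95, -64.95, -183.81, -520.2]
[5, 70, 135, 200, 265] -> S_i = 5 + 65*i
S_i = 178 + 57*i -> [178, 235, 292, 349, 406]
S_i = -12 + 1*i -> [-12, -11, -10, -9, -8]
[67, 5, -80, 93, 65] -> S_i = Random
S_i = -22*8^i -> [-22, -176, -1408, -11264, -90112]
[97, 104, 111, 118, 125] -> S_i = 97 + 7*i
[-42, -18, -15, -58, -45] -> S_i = Random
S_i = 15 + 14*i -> [15, 29, 43, 57, 71]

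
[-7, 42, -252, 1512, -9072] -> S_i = -7*-6^i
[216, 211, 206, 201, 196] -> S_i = 216 + -5*i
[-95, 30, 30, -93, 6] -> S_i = Random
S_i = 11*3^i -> [11, 33, 99, 297, 891]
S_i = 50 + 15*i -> [50, 65, 80, 95, 110]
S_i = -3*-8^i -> [-3, 24, -192, 1536, -12288]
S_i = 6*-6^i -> [6, -36, 216, -1296, 7776]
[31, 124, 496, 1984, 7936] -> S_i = 31*4^i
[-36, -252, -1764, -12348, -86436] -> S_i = -36*7^i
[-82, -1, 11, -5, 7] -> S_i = Random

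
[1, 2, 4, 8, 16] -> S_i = 1*2^i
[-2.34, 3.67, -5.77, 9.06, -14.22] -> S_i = -2.34*(-1.57)^i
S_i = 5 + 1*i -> [5, 6, 7, 8, 9]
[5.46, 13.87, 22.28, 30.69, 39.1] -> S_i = 5.46 + 8.41*i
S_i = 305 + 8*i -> [305, 313, 321, 329, 337]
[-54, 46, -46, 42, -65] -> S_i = Random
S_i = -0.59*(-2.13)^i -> [-0.59, 1.26, -2.68, 5.7, -12.14]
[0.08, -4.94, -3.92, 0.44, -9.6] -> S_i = Random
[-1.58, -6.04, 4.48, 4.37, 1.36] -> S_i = Random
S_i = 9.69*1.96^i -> [9.69, 18.99, 37.23, 72.96, 143.0]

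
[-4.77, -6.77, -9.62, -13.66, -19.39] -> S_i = -4.77*1.42^i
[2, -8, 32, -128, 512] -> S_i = 2*-4^i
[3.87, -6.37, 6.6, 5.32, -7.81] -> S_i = Random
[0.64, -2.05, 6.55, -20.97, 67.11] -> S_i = 0.64*(-3.20)^i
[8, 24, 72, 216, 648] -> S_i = 8*3^i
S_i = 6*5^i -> [6, 30, 150, 750, 3750]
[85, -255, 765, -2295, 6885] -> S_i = 85*-3^i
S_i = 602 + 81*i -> [602, 683, 764, 845, 926]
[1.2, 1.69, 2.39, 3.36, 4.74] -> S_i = 1.20*1.41^i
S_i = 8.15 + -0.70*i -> [8.15, 7.45, 6.75, 6.05, 5.35]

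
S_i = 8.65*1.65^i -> [8.65, 14.27, 23.55, 38.86, 64.11]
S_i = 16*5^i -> [16, 80, 400, 2000, 10000]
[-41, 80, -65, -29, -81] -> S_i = Random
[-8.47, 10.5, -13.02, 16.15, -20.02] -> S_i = -8.47*(-1.24)^i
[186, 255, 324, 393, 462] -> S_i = 186 + 69*i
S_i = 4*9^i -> [4, 36, 324, 2916, 26244]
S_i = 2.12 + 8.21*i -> [2.12, 10.33, 18.54, 26.75, 34.96]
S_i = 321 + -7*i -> [321, 314, 307, 300, 293]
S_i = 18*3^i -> [18, 54, 162, 486, 1458]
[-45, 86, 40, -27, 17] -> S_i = Random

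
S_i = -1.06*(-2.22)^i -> [-1.06, 2.35, -5.22, 11.6, -25.75]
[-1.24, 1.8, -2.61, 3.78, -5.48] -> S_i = -1.24*(-1.45)^i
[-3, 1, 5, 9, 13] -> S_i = -3 + 4*i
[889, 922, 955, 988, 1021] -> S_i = 889 + 33*i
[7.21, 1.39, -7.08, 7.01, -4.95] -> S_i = Random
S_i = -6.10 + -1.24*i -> [-6.1, -7.34, -8.58, -9.82, -11.06]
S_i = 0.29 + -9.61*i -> [0.29, -9.32, -18.93, -28.54, -38.15]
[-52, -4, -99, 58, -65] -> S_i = Random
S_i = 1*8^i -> [1, 8, 64, 512, 4096]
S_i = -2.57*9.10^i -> [-2.57, -23.39, -212.82, -1936.68, -17623.76]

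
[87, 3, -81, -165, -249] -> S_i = 87 + -84*i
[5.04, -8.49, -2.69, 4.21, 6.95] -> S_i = Random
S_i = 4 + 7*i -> [4, 11, 18, 25, 32]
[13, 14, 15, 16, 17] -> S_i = 13 + 1*i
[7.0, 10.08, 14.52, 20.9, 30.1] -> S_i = 7.00*1.44^i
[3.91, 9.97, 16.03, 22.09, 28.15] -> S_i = 3.91 + 6.06*i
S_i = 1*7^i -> [1, 7, 49, 343, 2401]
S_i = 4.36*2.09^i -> [4.36, 9.11, 19.04, 39.8, 83.19]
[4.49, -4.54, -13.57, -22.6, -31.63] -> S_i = 4.49 + -9.03*i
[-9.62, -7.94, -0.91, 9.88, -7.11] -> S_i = Random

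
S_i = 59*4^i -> [59, 236, 944, 3776, 15104]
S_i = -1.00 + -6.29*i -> [-1.0, -7.29, -13.58, -19.87, -26.16]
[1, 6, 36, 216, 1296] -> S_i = 1*6^i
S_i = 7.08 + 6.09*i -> [7.08, 13.17, 19.26, 25.35, 31.44]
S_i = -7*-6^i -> [-7, 42, -252, 1512, -9072]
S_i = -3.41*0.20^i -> [-3.41, -0.68, -0.14, -0.03, -0.01]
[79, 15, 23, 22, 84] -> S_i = Random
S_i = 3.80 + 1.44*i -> [3.8, 5.24, 6.68, 8.12, 9.56]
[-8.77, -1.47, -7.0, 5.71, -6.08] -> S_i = Random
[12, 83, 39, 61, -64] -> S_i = Random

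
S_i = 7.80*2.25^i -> [7.8, 17.55, 39.49, 88.85, 199.91]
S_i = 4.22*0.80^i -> [4.22, 3.38, 2.7, 2.16, 1.73]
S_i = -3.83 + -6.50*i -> [-3.83, -10.33, -16.83, -23.33, -29.83]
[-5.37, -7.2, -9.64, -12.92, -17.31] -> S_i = -5.37*1.34^i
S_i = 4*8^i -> [4, 32, 256, 2048, 16384]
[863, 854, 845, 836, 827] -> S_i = 863 + -9*i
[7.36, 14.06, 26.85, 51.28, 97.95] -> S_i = 7.36*1.91^i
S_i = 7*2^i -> [7, 14, 28, 56, 112]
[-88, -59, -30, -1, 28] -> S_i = -88 + 29*i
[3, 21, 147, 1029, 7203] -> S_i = 3*7^i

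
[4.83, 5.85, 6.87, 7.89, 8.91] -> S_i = 4.83 + 1.02*i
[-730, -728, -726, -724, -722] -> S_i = -730 + 2*i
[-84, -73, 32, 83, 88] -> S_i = Random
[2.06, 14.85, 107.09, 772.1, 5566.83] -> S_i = 2.06*7.21^i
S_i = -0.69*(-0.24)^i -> [-0.69, 0.17, -0.04, 0.01, -0.0]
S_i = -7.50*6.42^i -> [-7.5, -48.15, -309.12, -1984.57, -12740.94]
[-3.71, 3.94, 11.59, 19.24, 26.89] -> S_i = -3.71 + 7.65*i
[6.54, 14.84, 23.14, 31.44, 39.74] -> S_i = 6.54 + 8.30*i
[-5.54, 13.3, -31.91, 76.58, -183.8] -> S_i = -5.54*(-2.40)^i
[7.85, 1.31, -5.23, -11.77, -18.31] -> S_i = 7.85 + -6.54*i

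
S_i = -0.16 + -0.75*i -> [-0.16, -0.91, -1.66, -2.41, -3.16]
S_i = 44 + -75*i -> [44, -31, -106, -181, -256]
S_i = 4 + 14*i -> [4, 18, 32, 46, 60]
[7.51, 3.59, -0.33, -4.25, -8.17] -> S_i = 7.51 + -3.92*i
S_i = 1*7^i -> [1, 7, 49, 343, 2401]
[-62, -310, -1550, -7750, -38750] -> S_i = -62*5^i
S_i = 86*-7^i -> [86, -602, 4214, -29498, 206486]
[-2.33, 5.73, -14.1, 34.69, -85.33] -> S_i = -2.33*(-2.46)^i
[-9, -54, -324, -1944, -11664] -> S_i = -9*6^i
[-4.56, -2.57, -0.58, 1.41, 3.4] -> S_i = -4.56 + 1.99*i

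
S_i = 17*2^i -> [17, 34, 68, 136, 272]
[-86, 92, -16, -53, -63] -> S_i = Random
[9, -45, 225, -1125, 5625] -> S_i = 9*-5^i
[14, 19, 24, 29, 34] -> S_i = 14 + 5*i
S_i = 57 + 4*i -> [57, 61, 65, 69, 73]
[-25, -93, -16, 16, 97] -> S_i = Random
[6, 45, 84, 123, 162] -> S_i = 6 + 39*i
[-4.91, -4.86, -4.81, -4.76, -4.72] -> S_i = -4.91*0.99^i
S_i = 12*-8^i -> [12, -96, 768, -6144, 49152]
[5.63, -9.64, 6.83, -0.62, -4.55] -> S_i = Random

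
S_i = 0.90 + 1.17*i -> [0.9, 2.07, 3.24, 4.41, 5.58]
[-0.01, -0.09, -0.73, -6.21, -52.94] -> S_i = -0.01*8.53^i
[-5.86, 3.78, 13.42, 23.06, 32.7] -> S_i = -5.86 + 9.64*i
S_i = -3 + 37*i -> [-3, 34, 71, 108, 145]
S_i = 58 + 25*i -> [58, 83, 108, 133, 158]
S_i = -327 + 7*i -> [-327, -320, -313, -306, -299]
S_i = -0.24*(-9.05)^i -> [-0.24, 2.17, -19.66, 177.89, -1609.92]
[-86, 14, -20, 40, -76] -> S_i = Random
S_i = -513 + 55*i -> [-513, -458, -403, -348, -293]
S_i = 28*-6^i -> [28, -168, 1008, -6048, 36288]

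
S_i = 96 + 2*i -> [96, 98, 100, 102, 104]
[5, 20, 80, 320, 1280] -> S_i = 5*4^i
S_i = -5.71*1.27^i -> [-5.71, -7.25, -9.21, -11.7, -14.85]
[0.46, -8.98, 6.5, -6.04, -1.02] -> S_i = Random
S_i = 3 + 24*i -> [3, 27, 51, 75, 99]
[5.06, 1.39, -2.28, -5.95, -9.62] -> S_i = 5.06 + -3.67*i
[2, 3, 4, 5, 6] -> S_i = 2 + 1*i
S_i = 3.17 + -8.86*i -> [3.17, -5.69, -14.55, -23.41, -32.27]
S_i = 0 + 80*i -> [0, 80, 160, 240, 320]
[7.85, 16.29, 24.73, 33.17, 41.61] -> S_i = 7.85 + 8.44*i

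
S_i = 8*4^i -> [8, 32, 128, 512, 2048]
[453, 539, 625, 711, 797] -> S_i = 453 + 86*i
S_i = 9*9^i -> [9, 81, 729, 6561, 59049]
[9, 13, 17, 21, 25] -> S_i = 9 + 4*i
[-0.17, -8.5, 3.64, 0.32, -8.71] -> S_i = Random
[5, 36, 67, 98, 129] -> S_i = 5 + 31*i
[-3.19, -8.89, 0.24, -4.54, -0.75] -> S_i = Random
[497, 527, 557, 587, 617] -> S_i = 497 + 30*i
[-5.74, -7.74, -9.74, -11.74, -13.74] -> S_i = -5.74 + -2.00*i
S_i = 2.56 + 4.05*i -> [2.56, 6.61, 10.66, 14.71, 18.76]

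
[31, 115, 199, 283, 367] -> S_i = 31 + 84*i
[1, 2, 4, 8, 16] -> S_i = 1*2^i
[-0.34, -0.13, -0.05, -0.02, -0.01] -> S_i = -0.34*0.37^i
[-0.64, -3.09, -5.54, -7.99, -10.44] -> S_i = -0.64 + -2.45*i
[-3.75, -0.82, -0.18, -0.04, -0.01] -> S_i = -3.75*0.22^i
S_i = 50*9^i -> [50, 450, 4050, 36450, 328050]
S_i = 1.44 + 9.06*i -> [1.44, 10.5, 19.56, 28.62, 37.68]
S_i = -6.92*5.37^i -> [-6.92, -37.16, -199.55, -1071.59, -5754.44]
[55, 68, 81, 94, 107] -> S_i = 55 + 13*i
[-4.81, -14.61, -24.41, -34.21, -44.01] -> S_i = -4.81 + -9.80*i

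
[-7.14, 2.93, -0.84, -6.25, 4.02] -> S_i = Random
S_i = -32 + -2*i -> [-32, -34, -36, -38, -40]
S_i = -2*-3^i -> [-2, 6, -18, 54, -162]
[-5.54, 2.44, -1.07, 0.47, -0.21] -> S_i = -5.54*(-0.44)^i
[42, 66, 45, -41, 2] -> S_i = Random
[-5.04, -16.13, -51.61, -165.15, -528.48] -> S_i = -5.04*3.20^i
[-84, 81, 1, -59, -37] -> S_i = Random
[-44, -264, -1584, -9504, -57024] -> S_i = -44*6^i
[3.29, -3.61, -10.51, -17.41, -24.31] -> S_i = 3.29 + -6.90*i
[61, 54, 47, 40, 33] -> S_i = 61 + -7*i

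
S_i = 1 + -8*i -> [1, -7, -15, -23, -31]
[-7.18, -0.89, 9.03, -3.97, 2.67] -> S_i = Random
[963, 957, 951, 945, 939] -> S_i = 963 + -6*i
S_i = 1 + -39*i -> [1, -38, -77, -116, -155]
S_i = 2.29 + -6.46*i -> [2.29, -4.17, -10.63, -17.09, -23.55]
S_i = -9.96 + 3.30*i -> [-9.96, -6.66, -3.36, -0.06, 3.24]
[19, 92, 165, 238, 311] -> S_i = 19 + 73*i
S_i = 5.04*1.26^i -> [5.04, 6.35, 8.0, 10.08, 12.7]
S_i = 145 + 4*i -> [145, 149, 153, 157, 161]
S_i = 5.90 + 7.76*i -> [5.9, 13.66, 21.42, 29.18, 36.94]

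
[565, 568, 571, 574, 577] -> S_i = 565 + 3*i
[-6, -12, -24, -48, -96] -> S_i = -6*2^i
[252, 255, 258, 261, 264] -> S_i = 252 + 3*i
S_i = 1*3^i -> [1, 3, 9, 27, 81]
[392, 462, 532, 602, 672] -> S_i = 392 + 70*i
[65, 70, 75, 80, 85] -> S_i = 65 + 5*i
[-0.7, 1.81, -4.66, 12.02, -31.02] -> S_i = -0.70*(-2.58)^i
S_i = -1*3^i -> [-1, -3, -9, -27, -81]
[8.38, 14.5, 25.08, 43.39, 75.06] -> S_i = 8.38*1.73^i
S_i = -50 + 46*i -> [-50, -4, 42, 88, 134]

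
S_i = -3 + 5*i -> [-3, 2, 7, 12, 17]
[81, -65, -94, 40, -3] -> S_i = Random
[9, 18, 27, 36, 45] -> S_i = 9 + 9*i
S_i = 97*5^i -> [97, 485, 2425, 12125, 60625]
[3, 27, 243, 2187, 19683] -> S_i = 3*9^i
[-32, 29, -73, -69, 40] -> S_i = Random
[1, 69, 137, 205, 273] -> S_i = 1 + 68*i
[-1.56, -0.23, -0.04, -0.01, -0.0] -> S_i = -1.56*0.15^i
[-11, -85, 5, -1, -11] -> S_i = Random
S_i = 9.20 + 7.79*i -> [9.2, 16.99, 24.78, 32.57, 40.36]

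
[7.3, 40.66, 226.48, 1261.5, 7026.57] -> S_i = 7.30*5.57^i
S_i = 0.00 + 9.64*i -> [0.0, 9.64, 19.28, 28.92, 38.56]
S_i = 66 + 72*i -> [66, 138, 210, 282, 354]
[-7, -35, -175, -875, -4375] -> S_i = -7*5^i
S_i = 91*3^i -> [91, 273, 819, 2457, 7371]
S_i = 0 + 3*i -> [0, 3, 6, 9, 12]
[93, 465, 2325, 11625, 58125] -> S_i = 93*5^i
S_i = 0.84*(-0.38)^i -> [0.84, -0.32, 0.12, -0.05, 0.02]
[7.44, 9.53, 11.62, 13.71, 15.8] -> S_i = 7.44 + 2.09*i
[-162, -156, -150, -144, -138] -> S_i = -162 + 6*i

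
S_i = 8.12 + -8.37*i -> [8.12, -0.25, -8.62, -16.99, -25.36]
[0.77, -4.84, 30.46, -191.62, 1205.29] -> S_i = 0.77*(-6.29)^i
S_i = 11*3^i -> [11, 33, 99, 297, 891]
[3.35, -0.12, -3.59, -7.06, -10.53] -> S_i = 3.35 + -3.47*i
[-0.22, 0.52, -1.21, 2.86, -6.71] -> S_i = -0.22*(-2.35)^i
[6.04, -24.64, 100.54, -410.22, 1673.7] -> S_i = 6.04*(-4.08)^i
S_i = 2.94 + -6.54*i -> [2.94, -3.6, -10.14, -16.68, -23.22]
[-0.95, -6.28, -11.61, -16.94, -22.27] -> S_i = -0.95 + -5.33*i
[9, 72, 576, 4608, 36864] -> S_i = 9*8^i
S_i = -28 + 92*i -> [-28, 64, 156, 248, 340]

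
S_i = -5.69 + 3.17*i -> [-5.69, -2.52, 0.65, 3.82, 6.99]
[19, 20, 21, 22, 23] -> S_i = 19 + 1*i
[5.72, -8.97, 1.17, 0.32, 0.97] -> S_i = Random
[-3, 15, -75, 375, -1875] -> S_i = -3*-5^i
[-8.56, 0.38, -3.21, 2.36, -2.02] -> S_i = Random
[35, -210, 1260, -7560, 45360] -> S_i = 35*-6^i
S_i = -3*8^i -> [-3, -24, -192, -1536, -12288]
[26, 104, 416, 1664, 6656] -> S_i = 26*4^i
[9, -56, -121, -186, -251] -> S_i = 9 + -65*i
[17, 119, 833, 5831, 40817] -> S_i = 17*7^i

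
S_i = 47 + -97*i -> [47, -50, -147, -244, -341]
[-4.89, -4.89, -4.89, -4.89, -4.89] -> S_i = -4.89 + 0.00*i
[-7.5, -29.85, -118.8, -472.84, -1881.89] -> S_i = -7.50*3.98^i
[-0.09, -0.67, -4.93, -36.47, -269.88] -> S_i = -0.09*7.40^i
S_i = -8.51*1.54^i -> [-8.51, -13.11, -20.18, -31.08, -47.86]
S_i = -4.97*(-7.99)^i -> [-4.97, 39.71, -317.29, 2535.11, -20255.53]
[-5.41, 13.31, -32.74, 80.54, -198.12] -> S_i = -5.41*(-2.46)^i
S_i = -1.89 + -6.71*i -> [-1.89, -8.6, -15.31, -22.02, -28.73]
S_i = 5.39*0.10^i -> [5.39, 0.54, 0.05, 0.01, 0.0]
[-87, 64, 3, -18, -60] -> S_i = Random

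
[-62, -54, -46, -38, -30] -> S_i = -62 + 8*i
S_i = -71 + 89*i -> [-71, 18, 107, 196, 285]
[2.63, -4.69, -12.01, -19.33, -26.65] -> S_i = 2.63 + -7.32*i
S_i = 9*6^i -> [9, 54, 324, 1944, 11664]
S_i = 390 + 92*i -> [390, 482, 574, 666, 758]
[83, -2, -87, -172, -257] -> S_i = 83 + -85*i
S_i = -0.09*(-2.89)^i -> [-0.09, 0.26, -0.75, 2.17, -6.28]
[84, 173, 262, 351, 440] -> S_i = 84 + 89*i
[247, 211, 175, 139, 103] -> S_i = 247 + -36*i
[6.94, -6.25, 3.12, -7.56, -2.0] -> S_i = Random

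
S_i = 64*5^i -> [64, 320, 1600, 8000, 40000]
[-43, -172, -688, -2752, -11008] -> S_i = -43*4^i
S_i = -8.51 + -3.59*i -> [-8.51, -12.1, -15.69, -19.28, -22.87]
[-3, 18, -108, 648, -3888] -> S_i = -3*-6^i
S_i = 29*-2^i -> [29, -58, 116, -232, 464]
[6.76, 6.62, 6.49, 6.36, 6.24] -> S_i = 6.76*0.98^i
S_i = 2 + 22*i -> [2, 24, 46, 68, 90]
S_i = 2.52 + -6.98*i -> [2.52, -4.46, -11.44, -18.42, -25.4]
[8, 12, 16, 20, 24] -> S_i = 8 + 4*i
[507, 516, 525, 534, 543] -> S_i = 507 + 9*i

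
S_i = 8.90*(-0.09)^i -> [8.9, -0.8, 0.07, -0.01, 0.0]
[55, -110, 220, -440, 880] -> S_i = 55*-2^i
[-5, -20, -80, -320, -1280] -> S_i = -5*4^i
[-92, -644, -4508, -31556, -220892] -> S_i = -92*7^i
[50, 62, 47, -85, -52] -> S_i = Random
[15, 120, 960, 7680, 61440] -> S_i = 15*8^i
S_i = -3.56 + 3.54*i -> [-3.56, -0.02, 3.52, 7.06, 10.6]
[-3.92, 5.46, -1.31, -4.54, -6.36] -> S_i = Random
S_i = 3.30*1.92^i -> [3.3, 6.34, 12.17, 23.36, 44.85]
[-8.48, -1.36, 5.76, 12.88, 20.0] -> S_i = -8.48 + 7.12*i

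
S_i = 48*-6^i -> [48, -288, 1728, -10368, 62208]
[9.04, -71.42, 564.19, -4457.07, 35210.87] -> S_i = 9.04*(-7.90)^i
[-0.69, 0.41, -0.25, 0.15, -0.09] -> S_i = -0.69*(-0.60)^i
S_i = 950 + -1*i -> [950, 949, 948, 947, 946]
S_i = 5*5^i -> [5, 25, 125, 625, 3125]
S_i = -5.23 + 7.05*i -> [-5.23, 1.82, 8.87, 15.92, 22.97]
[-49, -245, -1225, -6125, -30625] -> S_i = -49*5^i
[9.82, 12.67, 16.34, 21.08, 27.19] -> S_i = 9.82*1.29^i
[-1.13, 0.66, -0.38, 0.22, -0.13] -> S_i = -1.13*(-0.58)^i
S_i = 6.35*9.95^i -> [6.35, 63.18, 628.67, 6255.23, 62239.49]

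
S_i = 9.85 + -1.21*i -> [9.85, 8.64, 7.43, 6.22, 5.01]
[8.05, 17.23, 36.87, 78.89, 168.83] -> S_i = 8.05*2.14^i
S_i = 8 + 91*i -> [8, 99, 190, 281, 372]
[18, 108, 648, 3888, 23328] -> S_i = 18*6^i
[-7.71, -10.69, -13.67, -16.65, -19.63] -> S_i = -7.71 + -2.98*i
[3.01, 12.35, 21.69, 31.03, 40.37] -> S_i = 3.01 + 9.34*i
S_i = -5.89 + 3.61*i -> [-5.89, -2.28, 1.33, 4.94, 8.55]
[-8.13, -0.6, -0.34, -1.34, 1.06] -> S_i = Random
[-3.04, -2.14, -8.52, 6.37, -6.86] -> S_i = Random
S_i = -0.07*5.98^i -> [-0.07, -0.42, -2.5, -14.97, -89.52]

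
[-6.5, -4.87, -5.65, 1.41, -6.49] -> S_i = Random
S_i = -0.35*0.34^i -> [-0.35, -0.12, -0.04, -0.01, -0.0]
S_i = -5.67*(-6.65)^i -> [-5.67, 37.71, -250.74, 1667.43, -11088.42]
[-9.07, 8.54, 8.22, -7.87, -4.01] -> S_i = Random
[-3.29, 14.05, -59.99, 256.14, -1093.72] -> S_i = -3.29*(-4.27)^i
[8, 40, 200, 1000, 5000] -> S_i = 8*5^i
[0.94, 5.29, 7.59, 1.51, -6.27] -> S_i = Random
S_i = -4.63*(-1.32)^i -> [-4.63, 6.11, -8.07, 10.65, -14.06]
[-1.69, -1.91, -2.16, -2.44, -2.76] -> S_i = -1.69*1.13^i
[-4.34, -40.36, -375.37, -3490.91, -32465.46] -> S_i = -4.34*9.30^i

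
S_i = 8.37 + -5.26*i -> [8.37, 3.11, -2.15, -7.41, -12.67]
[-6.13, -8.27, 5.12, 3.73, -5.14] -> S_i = Random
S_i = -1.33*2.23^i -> [-1.33, -2.97, -6.61, -14.75, -32.89]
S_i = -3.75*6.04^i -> [-3.75, -22.65, -136.81, -826.31, -4990.9]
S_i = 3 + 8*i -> [3, 11, 19, 27, 35]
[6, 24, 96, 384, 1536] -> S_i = 6*4^i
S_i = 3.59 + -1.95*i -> [3.59, 1.64, -0.31, -2.26, -4.21]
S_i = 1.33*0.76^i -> [1.33, 1.01, 0.77, 0.58, 0.44]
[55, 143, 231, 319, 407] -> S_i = 55 + 88*i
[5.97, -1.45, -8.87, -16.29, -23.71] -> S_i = 5.97 + -7.42*i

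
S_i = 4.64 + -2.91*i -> [4.64, 1.73, -1.18, -4.09, -7.0]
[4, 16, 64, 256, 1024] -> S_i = 4*4^i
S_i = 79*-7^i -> [79, -553, 3871, -27097, 189679]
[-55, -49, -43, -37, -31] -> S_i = -55 + 6*i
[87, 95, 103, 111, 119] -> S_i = 87 + 8*i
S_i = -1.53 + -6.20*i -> [-1.53, -7.73, -13.93, -20.13, -26.33]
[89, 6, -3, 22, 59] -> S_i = Random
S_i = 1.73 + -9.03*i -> [1.73, -7.3, -16.33, -25.36, -34.39]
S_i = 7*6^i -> [7, 42, 252, 1512, 9072]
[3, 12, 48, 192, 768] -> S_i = 3*4^i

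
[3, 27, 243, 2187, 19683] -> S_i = 3*9^i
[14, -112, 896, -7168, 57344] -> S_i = 14*-8^i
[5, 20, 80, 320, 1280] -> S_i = 5*4^i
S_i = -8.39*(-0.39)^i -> [-8.39, 3.27, -1.28, 0.5, -0.19]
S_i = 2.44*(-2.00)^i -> [2.44, -4.88, 9.76, -19.52, 39.04]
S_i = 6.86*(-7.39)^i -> [6.86, -50.7, 374.64, -2768.58, 20459.82]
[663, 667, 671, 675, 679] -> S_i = 663 + 4*i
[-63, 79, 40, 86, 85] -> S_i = Random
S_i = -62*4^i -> [-62, -248, -992, -3968, -15872]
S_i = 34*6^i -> [34, 204, 1224, 7344, 44064]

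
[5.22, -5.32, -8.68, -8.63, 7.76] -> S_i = Random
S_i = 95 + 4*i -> [95, 99, 103, 107, 111]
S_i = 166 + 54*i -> [166, 220, 274, 328, 382]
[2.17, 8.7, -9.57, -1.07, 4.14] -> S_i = Random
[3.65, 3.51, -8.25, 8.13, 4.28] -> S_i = Random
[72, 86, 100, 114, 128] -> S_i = 72 + 14*i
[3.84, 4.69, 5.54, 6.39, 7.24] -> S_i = 3.84 + 0.85*i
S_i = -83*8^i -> [-83, -664, -5312, -42496, -339968]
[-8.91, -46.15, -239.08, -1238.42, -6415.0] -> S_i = -8.91*5.18^i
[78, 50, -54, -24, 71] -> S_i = Random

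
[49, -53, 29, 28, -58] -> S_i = Random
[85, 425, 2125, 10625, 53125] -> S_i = 85*5^i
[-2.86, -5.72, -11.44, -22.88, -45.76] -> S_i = -2.86*2.00^i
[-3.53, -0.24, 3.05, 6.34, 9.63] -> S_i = -3.53 + 3.29*i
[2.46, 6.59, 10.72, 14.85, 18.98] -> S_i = 2.46 + 4.13*i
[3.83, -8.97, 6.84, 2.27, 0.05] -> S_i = Random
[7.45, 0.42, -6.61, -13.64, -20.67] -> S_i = 7.45 + -7.03*i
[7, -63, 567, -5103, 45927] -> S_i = 7*-9^i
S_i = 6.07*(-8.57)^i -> [6.07, -52.02, 445.81, -3820.6, 32742.51]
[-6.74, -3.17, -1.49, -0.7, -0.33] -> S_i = -6.74*0.47^i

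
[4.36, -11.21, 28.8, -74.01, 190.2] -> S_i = 4.36*(-2.57)^i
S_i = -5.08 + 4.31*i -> [-5.08, -0.77, 3.54, 7.85, 12.16]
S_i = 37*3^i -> [37, 111, 333, 999, 2997]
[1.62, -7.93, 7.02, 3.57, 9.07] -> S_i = Random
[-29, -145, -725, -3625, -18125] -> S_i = -29*5^i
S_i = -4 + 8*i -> [-4, 4, 12, 20, 28]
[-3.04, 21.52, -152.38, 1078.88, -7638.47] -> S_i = -3.04*(-7.08)^i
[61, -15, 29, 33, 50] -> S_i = Random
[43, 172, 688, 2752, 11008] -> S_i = 43*4^i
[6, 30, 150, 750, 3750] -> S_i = 6*5^i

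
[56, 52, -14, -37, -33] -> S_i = Random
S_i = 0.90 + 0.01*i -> [0.9, 0.91, 0.92, 0.93, 0.94]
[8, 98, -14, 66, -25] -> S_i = Random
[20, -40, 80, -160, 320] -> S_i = 20*-2^i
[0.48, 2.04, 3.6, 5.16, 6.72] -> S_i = 0.48 + 1.56*i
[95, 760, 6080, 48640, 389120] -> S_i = 95*8^i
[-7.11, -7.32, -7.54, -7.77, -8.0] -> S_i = -7.11*1.03^i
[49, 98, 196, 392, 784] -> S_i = 49*2^i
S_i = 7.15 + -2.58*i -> [7.15, 4.57, 1.99, -0.59, -3.17]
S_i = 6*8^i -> [6, 48, 384, 3072, 24576]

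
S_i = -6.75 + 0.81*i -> [-6.75, -5.94, -5.13, -4.32, -3.51]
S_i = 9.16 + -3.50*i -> [9.16, 5.66, 2.16, -1.34, -4.84]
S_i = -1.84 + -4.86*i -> [-1.84, -6.7, -11.56, -16.42, -21.28]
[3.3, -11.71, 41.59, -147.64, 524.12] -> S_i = 3.30*(-3.55)^i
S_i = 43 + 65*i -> [43, 108, 173, 238, 303]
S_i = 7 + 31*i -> [7, 38, 69, 100, 131]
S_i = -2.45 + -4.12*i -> [-2.45, -6.57, -10.69, -14.81, -18.93]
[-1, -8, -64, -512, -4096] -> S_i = -1*8^i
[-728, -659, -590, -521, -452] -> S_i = -728 + 69*i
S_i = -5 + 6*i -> [-5, 1, 7, 13, 19]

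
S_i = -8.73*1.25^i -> [-8.73, -10.91, -13.64, -17.05, -21.31]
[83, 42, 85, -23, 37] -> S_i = Random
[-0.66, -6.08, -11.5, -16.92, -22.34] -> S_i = -0.66 + -5.42*i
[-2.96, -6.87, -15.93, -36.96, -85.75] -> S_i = -2.96*2.32^i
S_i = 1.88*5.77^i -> [1.88, 10.85, 62.59, 361.15, 2083.82]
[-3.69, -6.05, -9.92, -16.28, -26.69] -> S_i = -3.69*1.64^i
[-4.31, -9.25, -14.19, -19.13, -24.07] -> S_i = -4.31 + -4.94*i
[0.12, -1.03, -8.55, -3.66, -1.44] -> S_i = Random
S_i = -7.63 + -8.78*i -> [-7.63, -16.41, -25.19, -33.97, -42.75]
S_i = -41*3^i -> [-41, -123, -369, -1107, -3321]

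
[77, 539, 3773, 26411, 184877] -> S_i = 77*7^i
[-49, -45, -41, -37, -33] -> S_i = -49 + 4*i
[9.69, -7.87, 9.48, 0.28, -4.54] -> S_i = Random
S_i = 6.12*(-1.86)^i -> [6.12, -11.38, 21.17, -39.38, 73.25]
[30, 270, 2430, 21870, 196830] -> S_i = 30*9^i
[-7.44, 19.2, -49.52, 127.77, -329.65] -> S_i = -7.44*(-2.58)^i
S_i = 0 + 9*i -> [0, 9, 18, 27, 36]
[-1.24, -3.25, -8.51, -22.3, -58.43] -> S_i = -1.24*2.62^i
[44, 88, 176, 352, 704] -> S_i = 44*2^i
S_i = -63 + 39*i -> [-63, -24, 15, 54, 93]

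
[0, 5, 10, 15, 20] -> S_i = 0 + 5*i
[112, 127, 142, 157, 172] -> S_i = 112 + 15*i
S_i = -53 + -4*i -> [-53, -57, -61, -65, -69]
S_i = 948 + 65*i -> [948, 1013, 1078, 1143, 1208]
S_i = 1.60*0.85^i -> [1.6, 1.36, 1.16, 0.98, 0.84]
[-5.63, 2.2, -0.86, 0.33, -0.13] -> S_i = -5.63*(-0.39)^i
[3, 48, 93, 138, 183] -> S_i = 3 + 45*i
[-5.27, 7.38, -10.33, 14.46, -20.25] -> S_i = -5.27*(-1.40)^i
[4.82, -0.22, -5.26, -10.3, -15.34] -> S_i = 4.82 + -5.04*i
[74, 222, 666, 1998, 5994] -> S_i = 74*3^i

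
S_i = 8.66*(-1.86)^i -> [8.66, -16.11, 29.96, -55.73, 103.65]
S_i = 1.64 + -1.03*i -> [1.64, 0.61, -0.42, -1.45, -2.48]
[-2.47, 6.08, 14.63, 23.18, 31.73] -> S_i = -2.47 + 8.55*i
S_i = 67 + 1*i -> [67, 68, 69, 70, 71]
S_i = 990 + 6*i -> [990, 996, 1002, 1008, 1014]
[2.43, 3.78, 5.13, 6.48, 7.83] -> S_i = 2.43 + 1.35*i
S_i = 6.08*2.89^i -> [6.08, 17.57, 50.78, 146.76, 424.13]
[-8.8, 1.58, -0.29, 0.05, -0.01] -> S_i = -8.80*(-0.18)^i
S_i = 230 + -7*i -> [230, 223, 216, 209, 202]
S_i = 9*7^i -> [9, 63, 441, 3087, 21609]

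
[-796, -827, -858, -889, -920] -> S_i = -796 + -31*i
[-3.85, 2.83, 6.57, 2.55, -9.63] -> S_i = Random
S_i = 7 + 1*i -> [7, 8, 9, 10, 11]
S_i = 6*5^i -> [6, 30, 150, 750, 3750]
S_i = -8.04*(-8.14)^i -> [-8.04, 65.45, -532.73, 4336.4, -35298.29]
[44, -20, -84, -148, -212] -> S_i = 44 + -64*i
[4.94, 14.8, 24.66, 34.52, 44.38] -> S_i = 4.94 + 9.86*i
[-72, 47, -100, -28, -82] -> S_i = Random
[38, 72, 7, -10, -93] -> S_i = Random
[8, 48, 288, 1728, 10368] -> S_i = 8*6^i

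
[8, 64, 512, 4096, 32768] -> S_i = 8*8^i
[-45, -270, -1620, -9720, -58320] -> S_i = -45*6^i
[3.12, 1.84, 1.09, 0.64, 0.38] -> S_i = 3.12*0.59^i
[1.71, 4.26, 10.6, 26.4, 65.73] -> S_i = 1.71*2.49^i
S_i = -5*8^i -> [-5, -40, -320, -2560, -20480]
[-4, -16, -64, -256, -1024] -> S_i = -4*4^i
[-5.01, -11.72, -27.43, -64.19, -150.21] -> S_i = -5.01*2.34^i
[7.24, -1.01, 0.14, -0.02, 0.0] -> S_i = 7.24*(-0.14)^i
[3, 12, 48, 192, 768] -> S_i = 3*4^i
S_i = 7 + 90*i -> [7, 97, 187, 277, 367]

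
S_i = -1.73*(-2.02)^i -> [-1.73, 3.49, -7.06, 14.26, -28.8]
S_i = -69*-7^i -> [-69, 483, -3381, 23667, -165669]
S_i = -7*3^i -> [-7, -21, -63, -189, -567]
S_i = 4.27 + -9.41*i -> [4.27, -5.14, -14.55, -23.96, -33.37]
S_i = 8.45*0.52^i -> [8.45, 4.39, 2.28, 1.19, 0.62]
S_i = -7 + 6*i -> [-7, -1, 5, 11, 17]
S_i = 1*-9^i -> [1, -9, 81, -729, 6561]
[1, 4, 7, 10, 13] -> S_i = 1 + 3*i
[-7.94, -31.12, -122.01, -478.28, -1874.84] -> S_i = -7.94*3.92^i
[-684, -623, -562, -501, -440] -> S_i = -684 + 61*i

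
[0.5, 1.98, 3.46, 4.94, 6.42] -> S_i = 0.50 + 1.48*i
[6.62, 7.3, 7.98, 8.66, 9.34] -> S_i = 6.62 + 0.68*i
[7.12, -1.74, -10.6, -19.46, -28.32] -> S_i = 7.12 + -8.86*i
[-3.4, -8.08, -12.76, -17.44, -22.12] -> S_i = -3.40 + -4.68*i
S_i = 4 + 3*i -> [4, 7, 10, 13, 16]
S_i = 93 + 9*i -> [93, 102, 111, 120, 129]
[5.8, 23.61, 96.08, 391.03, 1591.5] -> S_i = 5.80*4.07^i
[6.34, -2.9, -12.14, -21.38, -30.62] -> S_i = 6.34 + -9.24*i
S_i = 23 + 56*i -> [23, 79, 135, 191, 247]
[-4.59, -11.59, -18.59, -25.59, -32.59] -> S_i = -4.59 + -7.00*i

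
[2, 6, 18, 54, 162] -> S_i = 2*3^i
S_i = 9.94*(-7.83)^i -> [9.94, -77.83, 609.41, -4771.68, 37362.29]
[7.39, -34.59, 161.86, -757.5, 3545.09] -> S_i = 7.39*(-4.68)^i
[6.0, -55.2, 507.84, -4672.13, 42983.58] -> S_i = 6.00*(-9.20)^i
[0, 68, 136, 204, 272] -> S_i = 0 + 68*i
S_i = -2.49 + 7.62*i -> [-2.49, 5.13, 12.75, 20.37, 27.99]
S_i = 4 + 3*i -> [4, 7, 10, 13, 16]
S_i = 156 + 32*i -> [156, 188, 220, 252, 284]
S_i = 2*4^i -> [2, 8, 32, 128, 512]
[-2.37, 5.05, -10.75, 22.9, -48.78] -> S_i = -2.37*(-2.13)^i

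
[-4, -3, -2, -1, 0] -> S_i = -4 + 1*i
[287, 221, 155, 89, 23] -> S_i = 287 + -66*i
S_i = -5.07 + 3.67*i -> [-5.07, -1.4, 2.27, 5.94, 9.61]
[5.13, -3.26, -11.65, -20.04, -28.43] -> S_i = 5.13 + -8.39*i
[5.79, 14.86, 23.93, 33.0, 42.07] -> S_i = 5.79 + 9.07*i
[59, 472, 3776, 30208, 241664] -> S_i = 59*8^i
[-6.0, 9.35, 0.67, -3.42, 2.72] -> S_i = Random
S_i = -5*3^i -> [-5, -15, -45, -135, -405]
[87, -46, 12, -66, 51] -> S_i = Random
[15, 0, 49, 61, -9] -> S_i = Random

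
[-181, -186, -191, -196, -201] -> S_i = -181 + -5*i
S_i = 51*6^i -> [51, 306, 1836, 11016, 66096]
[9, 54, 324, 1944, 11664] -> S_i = 9*6^i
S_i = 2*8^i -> [2, 16, 128, 1024, 8192]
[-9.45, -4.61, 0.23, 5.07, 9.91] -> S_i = -9.45 + 4.84*i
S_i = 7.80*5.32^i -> [7.8, 41.5, 220.76, 1174.44, 6248.0]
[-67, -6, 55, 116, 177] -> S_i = -67 + 61*i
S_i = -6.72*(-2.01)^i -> [-6.72, 13.51, -27.15, 54.57, -109.69]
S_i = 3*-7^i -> [3, -21, 147, -1029, 7203]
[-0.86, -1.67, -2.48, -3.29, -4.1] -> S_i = -0.86 + -0.81*i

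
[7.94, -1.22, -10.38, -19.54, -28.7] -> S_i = 7.94 + -9.16*i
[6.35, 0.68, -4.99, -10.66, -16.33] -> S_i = 6.35 + -5.67*i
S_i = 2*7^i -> [2, 14, 98, 686, 4802]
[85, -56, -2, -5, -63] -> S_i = Random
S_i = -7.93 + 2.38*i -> [-7.93, -5.55, -3.17, -0.79, 1.59]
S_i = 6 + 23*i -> [6, 29, 52, 75, 98]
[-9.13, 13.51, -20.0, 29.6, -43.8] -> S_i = -9.13*(-1.48)^i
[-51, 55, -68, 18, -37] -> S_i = Random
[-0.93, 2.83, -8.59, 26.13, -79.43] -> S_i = -0.93*(-3.04)^i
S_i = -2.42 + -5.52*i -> [-2.42, -7.94, -13.46, -18.98, -24.5]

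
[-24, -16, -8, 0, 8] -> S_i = -24 + 8*i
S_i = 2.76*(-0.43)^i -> [2.76, -1.19, 0.51, -0.22, 0.09]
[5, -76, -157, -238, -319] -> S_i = 5 + -81*i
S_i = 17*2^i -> [17, 34, 68, 136, 272]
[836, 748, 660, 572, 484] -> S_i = 836 + -88*i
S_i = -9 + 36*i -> [-9, 27, 63, 99, 135]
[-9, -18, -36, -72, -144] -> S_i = -9*2^i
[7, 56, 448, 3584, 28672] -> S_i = 7*8^i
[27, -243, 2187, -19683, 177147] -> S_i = 27*-9^i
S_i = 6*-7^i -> [6, -42, 294, -2058, 14406]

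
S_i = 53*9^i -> [53, 477, 4293, 38637, 347733]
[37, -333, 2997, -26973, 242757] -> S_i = 37*-9^i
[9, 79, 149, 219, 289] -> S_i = 9 + 70*i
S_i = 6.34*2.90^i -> [6.34, 18.39, 53.32, 154.63, 448.42]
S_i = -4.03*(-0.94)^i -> [-4.03, 3.79, -3.56, 3.35, -3.15]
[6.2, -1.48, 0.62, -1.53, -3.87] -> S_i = Random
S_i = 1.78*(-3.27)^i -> [1.78, -5.82, 19.03, -62.24, 203.52]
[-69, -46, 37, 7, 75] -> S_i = Random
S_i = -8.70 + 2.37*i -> [-8.7, -6.33, -3.96, -1.59, 0.78]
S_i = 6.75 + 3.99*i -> [6.75, 10.74, 14.73, 18.72, 22.71]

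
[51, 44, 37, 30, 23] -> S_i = 51 + -7*i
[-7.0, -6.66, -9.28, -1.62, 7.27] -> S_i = Random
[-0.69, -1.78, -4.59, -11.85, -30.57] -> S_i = -0.69*2.58^i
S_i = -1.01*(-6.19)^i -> [-1.01, 6.25, -38.7, 239.55, -1482.8]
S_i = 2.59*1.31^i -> [2.59, 3.39, 4.44, 5.82, 7.63]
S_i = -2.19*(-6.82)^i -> [-2.19, 14.94, -101.86, 694.7, -4737.85]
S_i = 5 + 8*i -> [5, 13, 21, 29, 37]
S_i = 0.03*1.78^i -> [0.03, 0.05, 0.1, 0.17, 0.3]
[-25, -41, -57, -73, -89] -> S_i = -25 + -16*i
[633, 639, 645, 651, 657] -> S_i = 633 + 6*i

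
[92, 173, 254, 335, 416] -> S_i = 92 + 81*i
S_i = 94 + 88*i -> [94, 182, 270, 358, 446]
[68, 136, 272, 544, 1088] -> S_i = 68*2^i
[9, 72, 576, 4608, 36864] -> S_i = 9*8^i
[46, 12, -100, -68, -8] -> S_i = Random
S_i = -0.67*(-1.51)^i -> [-0.67, 1.01, -1.53, 2.31, -3.48]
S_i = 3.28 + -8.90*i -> [3.28, -5.62, -14.52, -23.42, -32.32]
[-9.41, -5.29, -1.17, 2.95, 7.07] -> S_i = -9.41 + 4.12*i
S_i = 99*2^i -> [99, 198, 396, 792, 1584]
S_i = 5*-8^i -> [5, -40, 320, -2560, 20480]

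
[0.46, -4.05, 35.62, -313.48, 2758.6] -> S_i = 0.46*(-8.80)^i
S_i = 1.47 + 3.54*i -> [1.47, 5.01, 8.55, 12.09, 15.63]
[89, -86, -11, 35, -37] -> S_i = Random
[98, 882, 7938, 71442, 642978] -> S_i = 98*9^i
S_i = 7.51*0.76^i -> [7.51, 5.71, 4.34, 3.3, 2.51]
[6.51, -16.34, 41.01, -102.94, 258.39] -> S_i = 6.51*(-2.51)^i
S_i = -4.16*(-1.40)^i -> [-4.16, 5.82, -8.15, 11.42, -15.98]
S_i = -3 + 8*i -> [-3, 5, 13, 21, 29]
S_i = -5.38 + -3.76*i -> [-5.38, -9.14, -12.9, -16.66, -20.42]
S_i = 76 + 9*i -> [76, 85, 94, 103, 112]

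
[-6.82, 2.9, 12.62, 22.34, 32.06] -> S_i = -6.82 + 9.72*i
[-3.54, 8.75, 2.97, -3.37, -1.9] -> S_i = Random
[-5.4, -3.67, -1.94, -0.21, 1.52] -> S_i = -5.40 + 1.73*i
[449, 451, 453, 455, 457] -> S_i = 449 + 2*i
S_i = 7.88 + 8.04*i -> [7.88, 15.92, 23.96, 32.0, 40.04]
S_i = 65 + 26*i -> [65, 91, 117, 143, 169]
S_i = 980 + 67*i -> [980, 1047, 1114, 1181, 1248]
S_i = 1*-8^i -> [1, -8, 64, -512, 4096]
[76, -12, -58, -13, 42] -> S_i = Random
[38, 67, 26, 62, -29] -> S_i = Random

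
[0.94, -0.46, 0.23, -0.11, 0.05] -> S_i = 0.94*(-0.49)^i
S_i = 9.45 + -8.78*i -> [9.45, 0.67, -8.11, -16.89, -25.67]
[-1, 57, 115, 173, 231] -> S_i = -1 + 58*i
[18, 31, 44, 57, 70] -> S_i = 18 + 13*i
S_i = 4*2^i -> [4, 8, 16, 32, 64]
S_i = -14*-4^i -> [-14, 56, -224, 896, -3584]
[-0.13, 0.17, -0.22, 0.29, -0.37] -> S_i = -0.13*(-1.30)^i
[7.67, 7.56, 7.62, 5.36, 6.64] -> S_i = Random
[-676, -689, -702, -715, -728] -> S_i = -676 + -13*i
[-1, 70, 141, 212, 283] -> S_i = -1 + 71*i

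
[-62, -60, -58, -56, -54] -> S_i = -62 + 2*i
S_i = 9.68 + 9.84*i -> [9.68, 19.52, 29.36, 39.2, 49.04]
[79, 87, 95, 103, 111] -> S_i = 79 + 8*i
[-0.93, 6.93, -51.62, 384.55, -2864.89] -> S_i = -0.93*(-7.45)^i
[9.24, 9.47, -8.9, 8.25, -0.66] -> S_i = Random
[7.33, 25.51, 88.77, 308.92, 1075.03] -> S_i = 7.33*3.48^i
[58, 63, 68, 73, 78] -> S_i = 58 + 5*i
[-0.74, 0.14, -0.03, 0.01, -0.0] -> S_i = -0.74*(-0.19)^i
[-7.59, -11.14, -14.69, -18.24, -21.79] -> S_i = -7.59 + -3.55*i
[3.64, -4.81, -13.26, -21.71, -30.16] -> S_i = 3.64 + -8.45*i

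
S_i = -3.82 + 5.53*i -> [-3.82, 1.71, 7.24, 12.77, 18.3]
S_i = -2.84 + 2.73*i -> [-2.84, -0.11, 2.62, 5.35, 8.08]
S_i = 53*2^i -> [53, 106, 212, 424, 848]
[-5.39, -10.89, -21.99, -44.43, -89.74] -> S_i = -5.39*2.02^i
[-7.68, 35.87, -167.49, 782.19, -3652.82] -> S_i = -7.68*(-4.67)^i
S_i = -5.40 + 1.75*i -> [-5.4, -3.65, -1.9, -0.15, 1.6]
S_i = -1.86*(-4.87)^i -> [-1.86, 9.06, -44.11, 214.83, -1046.23]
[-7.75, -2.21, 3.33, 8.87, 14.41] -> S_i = -7.75 + 5.54*i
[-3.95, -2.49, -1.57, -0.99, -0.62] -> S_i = -3.95*0.63^i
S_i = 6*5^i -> [6, 30, 150, 750, 3750]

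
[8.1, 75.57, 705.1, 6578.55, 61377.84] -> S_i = 8.10*9.33^i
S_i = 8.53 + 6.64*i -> [8.53, 15.17, 21.81, 28.45, 35.09]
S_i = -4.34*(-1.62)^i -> [-4.34, 7.03, -11.39, 18.45, -29.89]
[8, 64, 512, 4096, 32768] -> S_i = 8*8^i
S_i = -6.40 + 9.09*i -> [-6.4, 2.69, 11.78, 20.87, 29.96]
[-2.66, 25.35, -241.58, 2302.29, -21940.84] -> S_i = -2.66*(-9.53)^i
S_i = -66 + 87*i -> [-66, 21, 108, 195, 282]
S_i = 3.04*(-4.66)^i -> [3.04, -14.17, 66.02, -307.63, 1433.56]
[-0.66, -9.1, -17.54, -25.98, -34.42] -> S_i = -0.66 + -8.44*i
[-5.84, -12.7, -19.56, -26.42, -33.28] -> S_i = -5.84 + -6.86*i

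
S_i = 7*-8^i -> [7, -56, 448, -3584, 28672]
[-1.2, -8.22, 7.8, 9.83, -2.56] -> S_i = Random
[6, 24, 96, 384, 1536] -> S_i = 6*4^i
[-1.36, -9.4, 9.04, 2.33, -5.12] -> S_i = Random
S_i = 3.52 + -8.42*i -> [3.52, -4.9, -13.32, -21.74, -30.16]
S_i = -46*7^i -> [-46, -322, -2254, -15778, -110446]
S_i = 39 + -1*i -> [39, 38, 37, 36, 35]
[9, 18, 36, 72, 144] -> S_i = 9*2^i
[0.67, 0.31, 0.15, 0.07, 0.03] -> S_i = 0.67*0.47^i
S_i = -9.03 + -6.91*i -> [-9.03, -15.94, -22.85, -29.76, -36.67]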